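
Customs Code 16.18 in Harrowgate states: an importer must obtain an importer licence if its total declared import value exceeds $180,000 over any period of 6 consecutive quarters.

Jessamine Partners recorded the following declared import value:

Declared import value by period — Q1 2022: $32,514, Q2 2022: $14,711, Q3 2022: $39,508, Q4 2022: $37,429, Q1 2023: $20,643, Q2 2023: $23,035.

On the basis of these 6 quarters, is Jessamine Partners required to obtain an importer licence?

Total declared import value: $32,514 + $14,711 + $39,508 + $37,429 + $20,643 + $23,035 = $167,840.
$167,840 ≤ $180,000, so the threshold is not exceeded.

No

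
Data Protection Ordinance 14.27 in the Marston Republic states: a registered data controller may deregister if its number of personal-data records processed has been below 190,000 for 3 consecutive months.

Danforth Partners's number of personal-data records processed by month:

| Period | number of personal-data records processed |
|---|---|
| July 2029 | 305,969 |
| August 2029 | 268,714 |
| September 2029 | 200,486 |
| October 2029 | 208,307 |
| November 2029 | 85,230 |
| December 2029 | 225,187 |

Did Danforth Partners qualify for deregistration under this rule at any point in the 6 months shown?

Months below 190,000: November 2029.
Longest run of consecutive months below the threshold: 1.
1 < 3, so Danforth Partners never became eligible.

No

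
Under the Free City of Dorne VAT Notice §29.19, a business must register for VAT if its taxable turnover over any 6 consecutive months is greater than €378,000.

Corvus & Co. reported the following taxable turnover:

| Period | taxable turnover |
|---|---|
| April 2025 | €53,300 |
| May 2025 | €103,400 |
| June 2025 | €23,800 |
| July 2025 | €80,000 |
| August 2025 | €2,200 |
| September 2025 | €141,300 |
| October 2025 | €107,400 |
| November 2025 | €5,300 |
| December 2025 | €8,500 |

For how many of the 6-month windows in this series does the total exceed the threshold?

April 2025–September 2025: €53,300 + €103,400 + €23,800 + €80,000 + €2,200 + €141,300 = €404,000 (over)
May 2025–October 2025: €103,400 + €23,800 + €80,000 + €2,200 + €141,300 + €107,400 = €458,100 (over)
June 2025–November 2025: €23,800 + €80,000 + €2,200 + €141,300 + €107,400 + €5,300 = €360,000 (under)
July 2025–December 2025: €80,000 + €2,200 + €141,300 + €107,400 + €5,300 + €8,500 = €344,700 (under)
2 windows exceed the threshold.

2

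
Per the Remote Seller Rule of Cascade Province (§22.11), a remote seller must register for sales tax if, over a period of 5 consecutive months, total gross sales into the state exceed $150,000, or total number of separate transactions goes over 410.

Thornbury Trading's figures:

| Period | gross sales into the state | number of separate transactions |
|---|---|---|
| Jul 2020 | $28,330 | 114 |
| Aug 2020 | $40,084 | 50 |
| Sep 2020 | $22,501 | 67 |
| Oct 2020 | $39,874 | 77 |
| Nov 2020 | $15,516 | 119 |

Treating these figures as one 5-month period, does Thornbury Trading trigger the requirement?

Total gross sales into the state: $28,330 + $40,084 + $22,501 + $39,874 + $15,516 = $146,305 (≤ $150,000).
Total number of separate transactions: 114 + 50 + 67 + 77 + 119 = 427 (> 410).
The test is 'or': at least one threshold is exceeded.

Yes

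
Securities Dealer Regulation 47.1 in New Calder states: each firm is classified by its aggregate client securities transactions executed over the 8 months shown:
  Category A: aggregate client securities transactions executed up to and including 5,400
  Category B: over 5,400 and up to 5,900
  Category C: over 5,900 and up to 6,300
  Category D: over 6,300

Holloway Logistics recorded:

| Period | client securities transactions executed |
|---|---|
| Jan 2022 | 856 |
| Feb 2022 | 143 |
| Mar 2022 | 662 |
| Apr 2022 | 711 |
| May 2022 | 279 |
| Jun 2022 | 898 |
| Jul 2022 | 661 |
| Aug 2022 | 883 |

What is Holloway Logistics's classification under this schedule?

Aggregate client securities transactions executed: 856 + 143 + 662 + 711 + 279 + 898 + 661 + 883 = 5,093.
5,093 ≤ 5,400, so Category A applies.

Category A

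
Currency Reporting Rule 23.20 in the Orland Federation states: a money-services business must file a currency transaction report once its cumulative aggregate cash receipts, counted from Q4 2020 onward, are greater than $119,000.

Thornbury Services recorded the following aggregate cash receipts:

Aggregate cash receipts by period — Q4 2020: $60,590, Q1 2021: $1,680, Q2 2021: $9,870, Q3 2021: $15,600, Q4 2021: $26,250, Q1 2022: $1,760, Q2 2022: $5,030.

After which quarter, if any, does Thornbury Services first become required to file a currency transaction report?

Q2 2022

Through Q4 2020: $60,590
Through Q1 2021: $62,270
Through Q2 2021: $72,140
Through Q3 2021: $87,740
Through Q4 2021: $113,990
Through Q1 2022: $115,750
Through Q2 2022: $120,780 ← exceeds threshold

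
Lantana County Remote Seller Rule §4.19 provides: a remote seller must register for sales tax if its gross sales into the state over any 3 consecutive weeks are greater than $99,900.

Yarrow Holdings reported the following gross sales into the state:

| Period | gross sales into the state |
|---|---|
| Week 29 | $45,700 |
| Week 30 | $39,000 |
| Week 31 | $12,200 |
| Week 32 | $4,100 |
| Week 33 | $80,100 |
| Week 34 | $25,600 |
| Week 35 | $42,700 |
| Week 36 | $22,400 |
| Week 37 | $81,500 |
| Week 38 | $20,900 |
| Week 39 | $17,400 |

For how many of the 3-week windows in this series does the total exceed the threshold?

5

Week 29–Week 31: $45,700 + $39,000 + $12,200 = $96,900 (under)
Week 30–Week 32: $39,000 + $12,200 + $4,100 = $55,300 (under)
Week 31–Week 33: $12,200 + $4,100 + $80,100 = $96,400 (under)
Week 32–Week 34: $4,100 + $80,100 + $25,600 = $109,800 (over)
Week 33–Week 35: $80,100 + $25,600 + $42,700 = $148,400 (over)
Week 34–Week 36: $25,600 + $42,700 + $22,400 = $90,700 (under)
Week 35–Week 37: $42,700 + $22,400 + $81,500 = $146,600 (over)
Week 36–Week 38: $22,400 + $81,500 + $20,900 = $124,800 (over)
Week 37–Week 39: $81,500 + $20,900 + $17,400 = $119,800 (over)
5 windows exceed the threshold.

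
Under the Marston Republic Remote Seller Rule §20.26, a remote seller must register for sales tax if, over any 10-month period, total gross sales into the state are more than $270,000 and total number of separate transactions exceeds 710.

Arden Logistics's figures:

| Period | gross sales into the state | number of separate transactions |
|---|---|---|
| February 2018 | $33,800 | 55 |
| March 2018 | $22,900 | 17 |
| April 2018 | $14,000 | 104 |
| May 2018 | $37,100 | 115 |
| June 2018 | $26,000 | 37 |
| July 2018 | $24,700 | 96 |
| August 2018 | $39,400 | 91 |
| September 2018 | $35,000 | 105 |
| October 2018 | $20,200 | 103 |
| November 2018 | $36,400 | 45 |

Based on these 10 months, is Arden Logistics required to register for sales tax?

Yes

Total gross sales into the state: $33,800 + $22,900 + $14,000 + $37,100 + $26,000 + $24,700 + $39,400 + $35,000 + $20,200 + $36,400 = $289,500 (> $270,000).
Total number of separate transactions: 55 + 17 + 104 + 115 + 37 + 96 + 91 + 105 + 103 + 45 = 768 (> 710).
The test is 'and': both thresholds are exceeded.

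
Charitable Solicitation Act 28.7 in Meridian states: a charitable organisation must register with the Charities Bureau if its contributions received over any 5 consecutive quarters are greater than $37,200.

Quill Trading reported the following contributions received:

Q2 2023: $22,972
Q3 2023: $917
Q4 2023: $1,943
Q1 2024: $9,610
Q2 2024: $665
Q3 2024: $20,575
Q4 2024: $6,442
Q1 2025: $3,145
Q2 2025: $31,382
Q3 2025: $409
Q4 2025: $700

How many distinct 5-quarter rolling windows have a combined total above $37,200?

5

Q2 2023–Q2 2024: $22,972 + $917 + $1,943 + $9,610 + $665 = $36,107 (under)
Q3 2023–Q3 2024: $917 + $1,943 + $9,610 + $665 + $20,575 = $33,710 (under)
Q4 2023–Q4 2024: $1,943 + $9,610 + $665 + $20,575 + $6,442 = $39,235 (over)
Q1 2024–Q1 2025: $9,610 + $665 + $20,575 + $6,442 + $3,145 = $40,437 (over)
Q2 2024–Q2 2025: $665 + $20,575 + $6,442 + $3,145 + $31,382 = $62,209 (over)
Q3 2024–Q3 2025: $20,575 + $6,442 + $3,145 + $31,382 + $409 = $61,953 (over)
Q4 2024–Q4 2025: $6,442 + $3,145 + $31,382 + $409 + $700 = $42,078 (over)
5 windows exceed the threshold.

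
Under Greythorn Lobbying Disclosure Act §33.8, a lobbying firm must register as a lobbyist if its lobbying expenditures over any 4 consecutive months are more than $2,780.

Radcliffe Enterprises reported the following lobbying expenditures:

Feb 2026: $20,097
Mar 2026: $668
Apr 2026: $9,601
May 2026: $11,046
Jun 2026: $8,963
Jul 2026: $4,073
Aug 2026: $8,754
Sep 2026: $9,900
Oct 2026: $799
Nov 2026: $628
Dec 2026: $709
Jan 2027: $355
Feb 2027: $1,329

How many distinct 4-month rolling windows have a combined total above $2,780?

Feb 2026–May 2026: $20,097 + $668 + $9,601 + $11,046 = $41,412 (over)
Mar 2026–Jun 2026: $668 + $9,601 + $11,046 + $8,963 = $30,278 (over)
Apr 2026–Jul 2026: $9,601 + $11,046 + $8,963 + $4,073 = $33,683 (over)
May 2026–Aug 2026: $11,046 + $8,963 + $4,073 + $8,754 = $32,836 (over)
Jun 2026–Sep 2026: $8,963 + $4,073 + $8,754 + $9,900 = $31,690 (over)
Jul 2026–Oct 2026: $4,073 + $8,754 + $9,900 + $799 = $23,526 (over)
Aug 2026–Nov 2026: $8,754 + $9,900 + $799 + $628 = $20,081 (over)
Sep 2026–Dec 2026: $9,900 + $799 + $628 + $709 = $12,036 (over)
Oct 2026–Jan 2027: $799 + $628 + $709 + $355 = $2,491 (under)
Nov 2026–Feb 2027: $628 + $709 + $355 + $1,329 = $3,021 (over)
9 windows exceed the threshold.

9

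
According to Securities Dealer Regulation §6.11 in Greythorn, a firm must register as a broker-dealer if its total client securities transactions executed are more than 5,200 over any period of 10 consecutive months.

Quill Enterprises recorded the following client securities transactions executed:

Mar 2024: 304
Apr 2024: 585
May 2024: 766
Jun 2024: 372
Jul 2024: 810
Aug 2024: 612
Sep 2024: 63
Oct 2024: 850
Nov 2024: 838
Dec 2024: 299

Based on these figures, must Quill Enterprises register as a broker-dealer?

Yes

Total client securities transactions executed: 304 + 585 + 766 + 372 + 810 + 612 + 63 + 850 + 838 + 299 = 5,499.
5,499 > 5,200, so the threshold is exceeded.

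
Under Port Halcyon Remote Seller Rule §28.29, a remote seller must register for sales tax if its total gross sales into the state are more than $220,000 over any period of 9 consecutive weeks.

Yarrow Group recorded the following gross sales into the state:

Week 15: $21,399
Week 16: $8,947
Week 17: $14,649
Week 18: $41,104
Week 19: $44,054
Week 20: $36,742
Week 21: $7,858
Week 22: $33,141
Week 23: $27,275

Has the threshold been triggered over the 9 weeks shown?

Yes

Total gross sales into the state: $21,399 + $8,947 + $14,649 + $41,104 + $44,054 + $36,742 + $7,858 + $33,141 + $27,275 = $235,169.
$235,169 > $220,000, so the threshold is exceeded.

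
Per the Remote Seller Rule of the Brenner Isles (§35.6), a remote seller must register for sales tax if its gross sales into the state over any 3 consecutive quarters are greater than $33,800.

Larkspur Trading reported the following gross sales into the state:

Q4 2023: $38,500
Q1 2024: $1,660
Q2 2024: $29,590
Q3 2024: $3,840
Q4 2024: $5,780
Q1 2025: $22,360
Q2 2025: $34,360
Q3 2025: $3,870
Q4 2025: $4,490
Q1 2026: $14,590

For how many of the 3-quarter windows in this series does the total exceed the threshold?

Q4 2023–Q2 2024: $38,500 + $1,660 + $29,590 = $69,750 (over)
Q1 2024–Q3 2024: $1,660 + $29,590 + $3,840 = $35,090 (over)
Q2 2024–Q4 2024: $29,590 + $3,840 + $5,780 = $39,210 (over)
Q3 2024–Q1 2025: $3,840 + $5,780 + $22,360 = $31,980 (under)
Q4 2024–Q2 2025: $5,780 + $22,360 + $34,360 = $62,500 (over)
Q1 2025–Q3 2025: $22,360 + $34,360 + $3,870 = $60,590 (over)
Q2 2025–Q4 2025: $34,360 + $3,870 + $4,490 = $42,720 (over)
Q3 2025–Q1 2026: $3,870 + $4,490 + $14,590 = $22,950 (under)
6 windows exceed the threshold.

6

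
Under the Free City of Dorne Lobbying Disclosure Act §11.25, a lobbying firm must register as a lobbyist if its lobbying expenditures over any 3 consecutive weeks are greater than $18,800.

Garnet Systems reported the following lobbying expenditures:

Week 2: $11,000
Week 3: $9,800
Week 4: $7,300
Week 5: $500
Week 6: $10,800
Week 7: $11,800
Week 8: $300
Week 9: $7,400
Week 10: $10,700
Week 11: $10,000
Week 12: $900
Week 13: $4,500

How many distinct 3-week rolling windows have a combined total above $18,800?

6

Week 2–Week 4: $11,000 + $9,800 + $7,300 = $28,100 (over)
Week 3–Week 5: $9,800 + $7,300 + $500 = $17,600 (under)
Week 4–Week 6: $7,300 + $500 + $10,800 = $18,600 (under)
Week 5–Week 7: $500 + $10,800 + $11,800 = $23,100 (over)
Week 6–Week 8: $10,800 + $11,800 + $300 = $22,900 (over)
Week 7–Week 9: $11,800 + $300 + $7,400 = $19,500 (over)
Week 8–Week 10: $300 + $7,400 + $10,700 = $18,400 (under)
Week 9–Week 11: $7,400 + $10,700 + $10,000 = $28,100 (over)
Week 10–Week 12: $10,700 + $10,000 + $900 = $21,600 (over)
Week 11–Week 13: $10,000 + $900 + $4,500 = $15,400 (under)
6 windows exceed the threshold.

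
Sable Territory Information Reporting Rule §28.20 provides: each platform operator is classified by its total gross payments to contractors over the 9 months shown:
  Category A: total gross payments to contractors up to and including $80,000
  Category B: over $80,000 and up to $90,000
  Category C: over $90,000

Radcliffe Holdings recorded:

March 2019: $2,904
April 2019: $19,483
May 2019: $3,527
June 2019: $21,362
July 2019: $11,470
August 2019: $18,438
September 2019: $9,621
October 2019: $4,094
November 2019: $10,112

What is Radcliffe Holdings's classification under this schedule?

Total gross payments to contractors: $2,904 + $19,483 + $3,527 + $21,362 + $11,470 + $18,438 + $9,621 + $4,094 + $10,112 = $101,011.
$101,011 > $90,000, so Category C applies.

Category C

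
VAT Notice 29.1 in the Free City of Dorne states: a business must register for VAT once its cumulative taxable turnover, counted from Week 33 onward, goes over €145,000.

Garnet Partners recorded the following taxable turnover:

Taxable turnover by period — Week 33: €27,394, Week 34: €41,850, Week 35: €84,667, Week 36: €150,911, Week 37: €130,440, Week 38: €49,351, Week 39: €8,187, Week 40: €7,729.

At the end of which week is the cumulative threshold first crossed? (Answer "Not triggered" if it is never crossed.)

Week 35

Through Week 33: €27,394
Through Week 34: €69,244
Through Week 35: €153,911 ← exceeds threshold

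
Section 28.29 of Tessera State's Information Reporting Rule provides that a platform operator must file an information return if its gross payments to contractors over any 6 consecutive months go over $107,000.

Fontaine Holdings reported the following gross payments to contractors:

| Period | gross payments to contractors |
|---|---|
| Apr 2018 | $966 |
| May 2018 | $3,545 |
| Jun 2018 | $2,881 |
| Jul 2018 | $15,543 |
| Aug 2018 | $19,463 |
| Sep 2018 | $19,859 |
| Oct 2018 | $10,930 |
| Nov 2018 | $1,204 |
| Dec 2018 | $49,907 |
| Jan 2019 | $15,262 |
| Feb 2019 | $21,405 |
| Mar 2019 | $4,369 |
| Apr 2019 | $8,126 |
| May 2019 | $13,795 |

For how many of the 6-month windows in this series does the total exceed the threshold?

4

Apr 2018–Sep 2018: $966 + $3,545 + $2,881 + $15,543 + $19,463 + $19,859 = $62,257 (under)
May 2018–Oct 2018: $3,545 + $2,881 + $15,543 + $19,463 + $19,859 + $10,930 = $72,221 (under)
Jun 2018–Nov 2018: $2,881 + $15,543 + $19,463 + $19,859 + $10,930 + $1,204 = $69,880 (under)
Jul 2018–Dec 2018: $15,543 + $19,463 + $19,859 + $10,930 + $1,204 + $49,907 = $116,906 (over)
Aug 2018–Jan 2019: $19,463 + $19,859 + $10,930 + $1,204 + $49,907 + $15,262 = $116,625 (over)
Sep 2018–Feb 2019: $19,859 + $10,930 + $1,204 + $49,907 + $15,262 + $21,405 = $118,567 (over)
Oct 2018–Mar 2019: $10,930 + $1,204 + $49,907 + $15,262 + $21,405 + $4,369 = $103,077 (under)
Nov 2018–Apr 2019: $1,204 + $49,907 + $15,262 + $21,405 + $4,369 + $8,126 = $100,273 (under)
Dec 2018–May 2019: $49,907 + $15,262 + $21,405 + $4,369 + $8,126 + $13,795 = $112,864 (over)
4 windows exceed the threshold.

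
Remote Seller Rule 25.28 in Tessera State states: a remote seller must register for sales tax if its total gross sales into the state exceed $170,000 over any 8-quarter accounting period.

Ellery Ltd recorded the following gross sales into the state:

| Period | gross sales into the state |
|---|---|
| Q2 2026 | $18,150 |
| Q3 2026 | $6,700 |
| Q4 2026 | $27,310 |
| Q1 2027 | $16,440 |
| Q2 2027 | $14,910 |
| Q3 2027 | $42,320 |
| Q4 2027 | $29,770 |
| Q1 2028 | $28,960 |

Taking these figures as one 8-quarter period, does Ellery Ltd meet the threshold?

Yes

Total gross sales into the state: $18,150 + $6,700 + $27,310 + $16,440 + $14,910 + $42,320 + $29,770 + $28,960 = $184,560.
$184,560 > $170,000, so the threshold is exceeded.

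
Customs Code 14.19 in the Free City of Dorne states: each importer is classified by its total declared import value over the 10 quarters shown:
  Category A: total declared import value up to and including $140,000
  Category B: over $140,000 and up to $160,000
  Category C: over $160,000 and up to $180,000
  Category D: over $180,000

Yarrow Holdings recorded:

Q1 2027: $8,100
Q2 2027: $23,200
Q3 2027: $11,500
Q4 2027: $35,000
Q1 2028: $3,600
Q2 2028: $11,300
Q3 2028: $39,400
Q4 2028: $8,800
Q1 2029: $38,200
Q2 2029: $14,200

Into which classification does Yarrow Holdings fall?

Category D

Total declared import value: $8,100 + $23,200 + $11,500 + $35,000 + $3,600 + $11,300 + $39,400 + $8,800 + $38,200 + $14,200 = $193,300.
$193,300 > $180,000, so Category D applies.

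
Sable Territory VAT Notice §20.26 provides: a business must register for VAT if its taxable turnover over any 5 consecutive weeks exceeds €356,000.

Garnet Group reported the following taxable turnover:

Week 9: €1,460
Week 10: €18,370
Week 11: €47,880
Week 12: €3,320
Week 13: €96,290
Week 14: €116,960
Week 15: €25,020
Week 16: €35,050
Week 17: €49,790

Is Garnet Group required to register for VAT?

No

Week 9–Week 13: €1,460 + €18,370 + €47,880 + €3,320 + €96,290 = €167,320 (under)
Week 10–Week 14: €18,370 + €47,880 + €3,320 + €96,290 + €116,960 = €282,820 (under)
Week 11–Week 15: €47,880 + €3,320 + €96,290 + €116,960 + €25,020 = €289,470 (under)
Week 12–Week 16: €3,320 + €96,290 + €116,960 + €25,020 + €35,050 = €276,640 (under)
Week 13–Week 17: €96,290 + €116,960 + €25,020 + €35,050 + €49,790 = €323,110 (under)
No window exceeds €356,000.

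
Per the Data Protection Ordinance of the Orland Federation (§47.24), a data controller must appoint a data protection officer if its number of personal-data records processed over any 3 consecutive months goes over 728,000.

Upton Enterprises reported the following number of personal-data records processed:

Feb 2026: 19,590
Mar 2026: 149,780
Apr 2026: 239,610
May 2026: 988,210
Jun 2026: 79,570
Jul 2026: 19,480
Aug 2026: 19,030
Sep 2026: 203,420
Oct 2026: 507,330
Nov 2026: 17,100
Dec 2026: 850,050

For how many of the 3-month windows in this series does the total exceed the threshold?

Feb 2026–Apr 2026: 19,590 + 149,780 + 239,610 = 408,980 (under)
Mar 2026–May 2026: 149,780 + 239,610 + 988,210 = 1,377,600 (over)
Apr 2026–Jun 2026: 239,610 + 988,210 + 79,570 = 1,307,390 (over)
May 2026–Jul 2026: 988,210 + 79,570 + 19,480 = 1,087,260 (over)
Jun 2026–Aug 2026: 79,570 + 19,480 + 19,030 = 118,080 (under)
Jul 2026–Sep 2026: 19,480 + 19,030 + 203,420 = 241,930 (under)
Aug 2026–Oct 2026: 19,030 + 203,420 + 507,330 = 729,780 (over)
Sep 2026–Nov 2026: 203,420 + 507,330 + 17,100 = 727,850 (under)
Oct 2026–Dec 2026: 507,330 + 17,100 + 850,050 = 1,374,480 (over)
5 windows exceed the threshold.

5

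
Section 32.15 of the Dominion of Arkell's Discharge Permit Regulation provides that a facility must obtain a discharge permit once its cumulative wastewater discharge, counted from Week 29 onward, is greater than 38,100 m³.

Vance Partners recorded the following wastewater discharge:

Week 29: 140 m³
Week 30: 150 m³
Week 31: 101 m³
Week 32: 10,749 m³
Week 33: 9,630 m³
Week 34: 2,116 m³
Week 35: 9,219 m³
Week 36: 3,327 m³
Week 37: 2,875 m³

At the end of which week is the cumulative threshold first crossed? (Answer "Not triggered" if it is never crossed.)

Through Week 29: 140 m³
Through Week 30: 290 m³
Through Week 31: 391 m³
Through Week 32: 11,140 m³
Through Week 33: 20,770 m³
Through Week 34: 22,886 m³
Through Week 35: 32,105 m³
Through Week 36: 35,432 m³
Through Week 37: 38,307 m³ ← exceeds threshold

Week 37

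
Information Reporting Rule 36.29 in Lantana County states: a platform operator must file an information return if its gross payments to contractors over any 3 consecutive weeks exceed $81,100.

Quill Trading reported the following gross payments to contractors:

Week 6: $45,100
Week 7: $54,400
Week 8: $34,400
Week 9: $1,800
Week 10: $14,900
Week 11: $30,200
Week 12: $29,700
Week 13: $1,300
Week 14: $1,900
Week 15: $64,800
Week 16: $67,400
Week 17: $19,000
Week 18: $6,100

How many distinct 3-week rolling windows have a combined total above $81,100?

Week 6–Week 8: $45,100 + $54,400 + $34,400 = $133,900 (over)
Week 7–Week 9: $54,400 + $34,400 + $1,800 = $90,600 (over)
Week 8–Week 10: $34,400 + $1,800 + $14,900 = $51,100 (under)
Week 9–Week 11: $1,800 + $14,900 + $30,200 = $46,900 (under)
Week 10–Week 12: $14,900 + $30,200 + $29,700 = $74,800 (under)
Week 11–Week 13: $30,200 + $29,700 + $1,300 = $61,200 (under)
Week 12–Week 14: $29,700 + $1,300 + $1,900 = $32,900 (under)
Week 13–Week 15: $1,300 + $1,900 + $64,800 = $68,000 (under)
Week 14–Week 16: $1,900 + $64,800 + $67,400 = $134,100 (over)
Week 15–Week 17: $64,800 + $67,400 + $19,000 = $151,200 (over)
Week 16–Week 18: $67,400 + $19,000 + $6,100 = $92,500 (over)
5 windows exceed the threshold.

5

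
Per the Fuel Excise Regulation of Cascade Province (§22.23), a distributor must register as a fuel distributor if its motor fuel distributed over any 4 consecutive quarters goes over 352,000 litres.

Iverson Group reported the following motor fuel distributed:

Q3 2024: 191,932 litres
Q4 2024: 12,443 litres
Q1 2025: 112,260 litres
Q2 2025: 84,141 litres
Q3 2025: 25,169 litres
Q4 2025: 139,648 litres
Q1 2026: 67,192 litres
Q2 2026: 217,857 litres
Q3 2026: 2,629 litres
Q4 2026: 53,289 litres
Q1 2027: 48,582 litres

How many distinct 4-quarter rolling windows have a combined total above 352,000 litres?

4

Q3 2024–Q2 2025: 191,932 litres + 12,443 litres + 112,260 litres + 84,141 litres = 400,776 litres (over)
Q4 2024–Q3 2025: 12,443 litres + 112,260 litres + 84,141 litres + 25,169 litres = 234,013 litres (under)
Q1 2025–Q4 2025: 112,260 litres + 84,141 litres + 25,169 litres + 139,648 litres = 361,218 litres (over)
Q2 2025–Q1 2026: 84,141 litres + 25,169 litres + 139,648 litres + 67,192 litres = 316,150 litres (under)
Q3 2025–Q2 2026: 25,169 litres + 139,648 litres + 67,192 litres + 217,857 litres = 449,866 litres (over)
Q4 2025–Q3 2026: 139,648 litres + 67,192 litres + 217,857 litres + 2,629 litres = 427,326 litres (over)
Q1 2026–Q4 2026: 67,192 litres + 217,857 litres + 2,629 litres + 53,289 litres = 340,967 litres (under)
Q2 2026–Q1 2027: 217,857 litres + 2,629 litres + 53,289 litres + 48,582 litres = 322,357 litres (under)
4 windows exceed the threshold.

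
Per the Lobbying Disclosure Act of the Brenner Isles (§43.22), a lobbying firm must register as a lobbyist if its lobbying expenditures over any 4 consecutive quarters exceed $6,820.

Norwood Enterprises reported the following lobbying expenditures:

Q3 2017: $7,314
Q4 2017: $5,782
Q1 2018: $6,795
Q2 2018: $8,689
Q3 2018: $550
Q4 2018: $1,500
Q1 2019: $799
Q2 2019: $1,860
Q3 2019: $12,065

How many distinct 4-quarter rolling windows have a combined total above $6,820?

5

Q3 2017–Q2 2018: $7,314 + $5,782 + $6,795 + $8,689 = $28,580 (over)
Q4 2017–Q3 2018: $5,782 + $6,795 + $8,689 + $550 = $21,816 (over)
Q1 2018–Q4 2018: $6,795 + $8,689 + $550 + $1,500 = $17,534 (over)
Q2 2018–Q1 2019: $8,689 + $550 + $1,500 + $799 = $11,538 (over)
Q3 2018–Q2 2019: $550 + $1,500 + $799 + $1,860 = $4,709 (under)
Q4 2018–Q3 2019: $1,500 + $799 + $1,860 + $12,065 = $16,224 (over)
5 windows exceed the threshold.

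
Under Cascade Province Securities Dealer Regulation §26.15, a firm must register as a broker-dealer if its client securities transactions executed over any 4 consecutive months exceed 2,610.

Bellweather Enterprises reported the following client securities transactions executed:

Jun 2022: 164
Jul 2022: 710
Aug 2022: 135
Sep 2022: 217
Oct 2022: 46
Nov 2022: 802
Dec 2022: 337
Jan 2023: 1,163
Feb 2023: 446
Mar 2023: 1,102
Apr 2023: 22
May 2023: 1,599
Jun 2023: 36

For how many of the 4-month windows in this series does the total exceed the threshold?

Jun 2022–Sep 2022: 164 + 710 + 135 + 217 = 1,226 (under)
Jul 2022–Oct 2022: 710 + 135 + 217 + 46 = 1,108 (under)
Aug 2022–Nov 2022: 135 + 217 + 46 + 802 = 1,200 (under)
Sep 2022–Dec 2022: 217 + 46 + 802 + 337 = 1,402 (under)
Oct 2022–Jan 2023: 46 + 802 + 337 + 1,163 = 2,348 (under)
Nov 2022–Feb 2023: 802 + 337 + 1,163 + 446 = 2,748 (over)
Dec 2022–Mar 2023: 337 + 1,163 + 446 + 1,102 = 3,048 (over)
Jan 2023–Apr 2023: 1,163 + 446 + 1,102 + 22 = 2,733 (over)
Feb 2023–May 2023: 446 + 1,102 + 22 + 1,599 = 3,169 (over)
Mar 2023–Jun 2023: 1,102 + 22 + 1,599 + 36 = 2,759 (over)
5 windows exceed the threshold.

5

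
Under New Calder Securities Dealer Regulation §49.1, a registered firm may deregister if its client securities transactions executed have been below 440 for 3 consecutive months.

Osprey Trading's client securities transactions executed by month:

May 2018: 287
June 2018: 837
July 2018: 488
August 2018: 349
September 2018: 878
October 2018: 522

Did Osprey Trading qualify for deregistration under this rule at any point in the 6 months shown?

Months below 440: May 2018, August 2018.
Longest run of consecutive months below the threshold: 1.
1 < 3, so Osprey Trading never became eligible.

No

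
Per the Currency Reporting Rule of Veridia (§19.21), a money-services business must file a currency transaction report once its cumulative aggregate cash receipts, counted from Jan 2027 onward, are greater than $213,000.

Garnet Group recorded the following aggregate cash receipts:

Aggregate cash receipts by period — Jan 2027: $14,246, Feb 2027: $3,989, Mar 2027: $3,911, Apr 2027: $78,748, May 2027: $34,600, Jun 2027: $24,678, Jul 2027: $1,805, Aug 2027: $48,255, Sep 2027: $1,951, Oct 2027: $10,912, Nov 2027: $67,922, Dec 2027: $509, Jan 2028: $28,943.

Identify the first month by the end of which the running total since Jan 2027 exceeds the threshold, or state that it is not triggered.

Oct 2027

Through Jan 2027: $14,246
Through Feb 2027: $18,235
Through Mar 2027: $22,146
Through Apr 2027: $100,894
Through May 2027: $135,494
Through Jun 2027: $160,172
Through Jul 2027: $161,977
Through Aug 2027: $210,232
Through Sep 2027: $212,183
Through Oct 2027: $223,095 ← exceeds threshold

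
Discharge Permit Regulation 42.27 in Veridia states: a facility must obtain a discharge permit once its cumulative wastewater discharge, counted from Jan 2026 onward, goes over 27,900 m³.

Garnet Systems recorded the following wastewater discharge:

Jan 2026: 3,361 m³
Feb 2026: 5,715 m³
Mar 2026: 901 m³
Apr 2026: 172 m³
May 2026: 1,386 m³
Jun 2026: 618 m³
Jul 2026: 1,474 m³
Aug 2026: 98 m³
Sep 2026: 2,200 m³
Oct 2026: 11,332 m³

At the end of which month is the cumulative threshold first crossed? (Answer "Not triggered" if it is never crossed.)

Through Jan 2026: 3,361 m³
Through Feb 2026: 9,076 m³
Through Mar 2026: 9,977 m³
Through Apr 2026: 10,149 m³
Through May 2026: 11,535 m³
Through Jun 2026: 12,153 m³
Through Jul 2026: 13,627 m³
Through Aug 2026: 13,725 m³
Through Sep 2026: 15,925 m³
Through Oct 2026: 27,257 m³
Final cumulative total 27,257 m³ ≤ 27,900 m³; the threshold is never exceeded.

Not triggered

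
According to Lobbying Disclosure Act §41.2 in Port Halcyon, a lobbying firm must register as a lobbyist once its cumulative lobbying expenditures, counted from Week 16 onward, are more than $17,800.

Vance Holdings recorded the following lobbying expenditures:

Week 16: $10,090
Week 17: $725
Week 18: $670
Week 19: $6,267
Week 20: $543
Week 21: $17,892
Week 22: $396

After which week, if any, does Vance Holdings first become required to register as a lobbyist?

Through Week 16: $10,090
Through Week 17: $10,815
Through Week 18: $11,485
Through Week 19: $17,752
Through Week 20: $18,295 ← exceeds threshold

Week 20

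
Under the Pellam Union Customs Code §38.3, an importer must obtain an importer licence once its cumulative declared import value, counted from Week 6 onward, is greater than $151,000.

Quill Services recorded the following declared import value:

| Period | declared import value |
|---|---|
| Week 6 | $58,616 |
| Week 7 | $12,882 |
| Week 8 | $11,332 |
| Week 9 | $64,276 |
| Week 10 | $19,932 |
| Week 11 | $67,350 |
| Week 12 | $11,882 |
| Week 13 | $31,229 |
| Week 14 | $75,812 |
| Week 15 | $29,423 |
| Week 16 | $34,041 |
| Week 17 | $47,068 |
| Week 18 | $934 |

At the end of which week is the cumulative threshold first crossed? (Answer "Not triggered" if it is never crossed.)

Through Week 6: $58,616
Through Week 7: $71,498
Through Week 8: $82,830
Through Week 9: $147,106
Through Week 10: $167,038 ← exceeds threshold

Week 10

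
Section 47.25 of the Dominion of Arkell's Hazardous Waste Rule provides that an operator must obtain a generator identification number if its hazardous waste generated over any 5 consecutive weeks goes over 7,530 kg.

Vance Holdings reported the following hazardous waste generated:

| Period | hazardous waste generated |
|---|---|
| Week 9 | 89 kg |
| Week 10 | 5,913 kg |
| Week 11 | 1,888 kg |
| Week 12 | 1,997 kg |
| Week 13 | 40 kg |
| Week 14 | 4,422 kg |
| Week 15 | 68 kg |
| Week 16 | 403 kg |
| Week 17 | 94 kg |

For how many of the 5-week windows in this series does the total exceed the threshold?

3

Week 9–Week 13: 89 kg + 5,913 kg + 1,888 kg + 1,997 kg + 40 kg = 9,927 kg (over)
Week 10–Week 14: 5,913 kg + 1,888 kg + 1,997 kg + 40 kg + 4,422 kg = 14,260 kg (over)
Week 11–Week 15: 1,888 kg + 1,997 kg + 40 kg + 4,422 kg + 68 kg = 8,415 kg (over)
Week 12–Week 16: 1,997 kg + 40 kg + 4,422 kg + 68 kg + 403 kg = 6,930 kg (under)
Week 13–Week 17: 40 kg + 4,422 kg + 68 kg + 403 kg + 94 kg = 5,027 kg (under)
3 windows exceed the threshold.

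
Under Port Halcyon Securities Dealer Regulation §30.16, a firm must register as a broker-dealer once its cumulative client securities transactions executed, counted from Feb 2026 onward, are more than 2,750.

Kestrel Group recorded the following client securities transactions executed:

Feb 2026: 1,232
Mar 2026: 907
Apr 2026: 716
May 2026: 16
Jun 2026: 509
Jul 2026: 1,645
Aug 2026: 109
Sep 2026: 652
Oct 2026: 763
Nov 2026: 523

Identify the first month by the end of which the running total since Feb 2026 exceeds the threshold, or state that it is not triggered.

Apr 2026

Through Feb 2026: 1,232
Through Mar 2026: 2,139
Through Apr 2026: 2,855 ← exceeds threshold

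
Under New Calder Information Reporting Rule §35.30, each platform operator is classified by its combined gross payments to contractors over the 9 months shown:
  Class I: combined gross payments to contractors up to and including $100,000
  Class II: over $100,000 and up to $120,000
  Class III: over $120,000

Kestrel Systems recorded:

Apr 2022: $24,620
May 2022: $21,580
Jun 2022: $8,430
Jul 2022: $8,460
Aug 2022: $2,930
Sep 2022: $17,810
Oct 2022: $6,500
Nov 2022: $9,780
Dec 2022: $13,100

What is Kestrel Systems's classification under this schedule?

Class II

Combined gross payments to contractors: $24,620 + $21,580 + $8,430 + $8,460 + $2,930 + $17,810 + $6,500 + $9,780 + $13,100 = $113,210.
$100,000 < $113,210 ≤ $120,000, so Class II applies.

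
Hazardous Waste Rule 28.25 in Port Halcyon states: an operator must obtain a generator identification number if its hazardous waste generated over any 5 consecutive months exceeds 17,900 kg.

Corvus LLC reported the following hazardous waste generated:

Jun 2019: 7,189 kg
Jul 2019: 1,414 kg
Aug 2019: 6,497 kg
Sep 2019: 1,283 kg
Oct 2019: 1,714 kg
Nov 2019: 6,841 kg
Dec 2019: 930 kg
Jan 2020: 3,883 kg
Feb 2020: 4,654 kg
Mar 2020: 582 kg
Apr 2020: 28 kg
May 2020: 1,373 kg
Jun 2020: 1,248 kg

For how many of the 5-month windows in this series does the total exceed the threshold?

Jun 2019–Oct 2019: 7,189 kg + 1,414 kg + 6,497 kg + 1,283 kg + 1,714 kg = 18,097 kg (over)
Jul 2019–Nov 2019: 1,414 kg + 6,497 kg + 1,283 kg + 1,714 kg + 6,841 kg = 17,749 kg (under)
Aug 2019–Dec 2019: 6,497 kg + 1,283 kg + 1,714 kg + 6,841 kg + 930 kg = 17,265 kg (under)
Sep 2019–Jan 2020: 1,283 kg + 1,714 kg + 6,841 kg + 930 kg + 3,883 kg = 14,651 kg (under)
Oct 2019–Feb 2020: 1,714 kg + 6,841 kg + 930 kg + 3,883 kg + 4,654 kg = 18,022 kg (over)
Nov 2019–Mar 2020: 6,841 kg + 930 kg + 3,883 kg + 4,654 kg + 582 kg = 16,890 kg (under)
Dec 2019–Apr 2020: 930 kg + 3,883 kg + 4,654 kg + 582 kg + 28 kg = 10,077 kg (under)
Jan 2020–May 2020: 3,883 kg + 4,654 kg + 582 kg + 28 kg + 1,373 kg = 10,520 kg (under)
Feb 2020–Jun 2020: 4,654 kg + 582 kg + 28 kg + 1,373 kg + 1,248 kg = 7,885 kg (under)
2 windows exceed the threshold.

2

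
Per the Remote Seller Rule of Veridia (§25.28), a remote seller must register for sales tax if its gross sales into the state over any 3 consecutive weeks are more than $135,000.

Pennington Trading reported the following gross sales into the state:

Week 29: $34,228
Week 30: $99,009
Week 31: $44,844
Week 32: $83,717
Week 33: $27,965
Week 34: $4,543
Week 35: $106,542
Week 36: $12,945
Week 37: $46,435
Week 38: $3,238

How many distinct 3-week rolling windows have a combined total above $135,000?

5

Week 29–Week 31: $34,228 + $99,009 + $44,844 = $178,081 (over)
Week 30–Week 32: $99,009 + $44,844 + $83,717 = $227,570 (over)
Week 31–Week 33: $44,844 + $83,717 + $27,965 = $156,526 (over)
Week 32–Week 34: $83,717 + $27,965 + $4,543 = $116,225 (under)
Week 33–Week 35: $27,965 + $4,543 + $106,542 = $139,050 (over)
Week 34–Week 36: $4,543 + $106,542 + $12,945 = $124,030 (under)
Week 35–Week 37: $106,542 + $12,945 + $46,435 = $165,922 (over)
Week 36–Week 38: $12,945 + $46,435 + $3,238 = $62,618 (under)
5 windows exceed the threshold.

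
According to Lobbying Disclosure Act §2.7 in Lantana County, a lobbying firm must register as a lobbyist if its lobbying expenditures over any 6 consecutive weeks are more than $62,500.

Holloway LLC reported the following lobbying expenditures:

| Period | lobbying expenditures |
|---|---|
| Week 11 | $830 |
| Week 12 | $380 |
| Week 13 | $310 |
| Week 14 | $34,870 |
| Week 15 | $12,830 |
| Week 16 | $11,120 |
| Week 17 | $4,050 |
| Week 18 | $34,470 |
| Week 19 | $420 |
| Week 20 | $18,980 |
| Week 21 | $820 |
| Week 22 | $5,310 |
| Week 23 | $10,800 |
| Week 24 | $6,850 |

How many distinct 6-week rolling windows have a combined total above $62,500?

Week 11–Week 16: $830 + $380 + $310 + $34,870 + $12,830 + $11,120 = $60,340 (under)
Week 12–Week 17: $380 + $310 + $34,870 + $12,830 + $11,120 + $4,050 = $63,560 (over)
Week 13–Week 18: $310 + $34,870 + $12,830 + $11,120 + $4,050 + $34,470 = $97,650 (over)
Week 14–Week 19: $34,870 + $12,830 + $11,120 + $4,050 + $34,470 + $420 = $97,760 (over)
Week 15–Week 20: $12,830 + $11,120 + $4,050 + $34,470 + $420 + $18,980 = $81,870 (over)
Week 16–Week 21: $11,120 + $4,050 + $34,470 + $420 + $18,980 + $820 = $69,860 (over)
Week 17–Week 22: $4,050 + $34,470 + $420 + $18,980 + $820 + $5,310 = $64,050 (over)
Week 18–Week 23: $34,470 + $420 + $18,980 + $820 + $5,310 + $10,800 = $70,800 (over)
Week 19–Week 24: $420 + $18,980 + $820 + $5,310 + $10,800 + $6,850 = $43,180 (under)
7 windows exceed the threshold.

7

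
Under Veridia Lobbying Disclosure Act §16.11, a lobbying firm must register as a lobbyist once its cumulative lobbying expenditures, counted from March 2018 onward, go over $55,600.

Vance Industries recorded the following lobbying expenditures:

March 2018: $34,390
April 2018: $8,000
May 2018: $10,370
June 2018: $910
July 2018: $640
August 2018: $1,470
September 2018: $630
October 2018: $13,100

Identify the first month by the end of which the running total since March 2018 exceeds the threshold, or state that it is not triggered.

August 2018

Through March 2018: $34,390
Through April 2018: $42,390
Through May 2018: $52,760
Through June 2018: $53,670
Through July 2018: $54,310
Through August 2018: $55,780 ← exceeds threshold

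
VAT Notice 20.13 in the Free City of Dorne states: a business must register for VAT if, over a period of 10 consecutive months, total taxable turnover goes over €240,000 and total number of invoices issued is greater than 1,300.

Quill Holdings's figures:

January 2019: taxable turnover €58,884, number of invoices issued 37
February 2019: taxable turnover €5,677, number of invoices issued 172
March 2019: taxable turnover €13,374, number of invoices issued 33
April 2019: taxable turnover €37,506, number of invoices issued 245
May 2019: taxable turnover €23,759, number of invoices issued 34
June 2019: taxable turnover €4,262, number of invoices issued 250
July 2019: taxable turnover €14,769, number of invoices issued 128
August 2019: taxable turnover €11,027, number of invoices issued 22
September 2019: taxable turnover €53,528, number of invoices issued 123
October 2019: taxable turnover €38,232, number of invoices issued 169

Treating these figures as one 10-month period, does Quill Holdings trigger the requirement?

Total taxable turnover: €58,884 + €5,677 + €13,374 + €37,506 + €23,759 + €4,262 + €14,769 + €11,027 + €53,528 + €38,232 = €261,018 (> €240,000).
Total number of invoices issued: 37 + 172 + 33 + 245 + 34 + 250 + 128 + 22 + 123 + 169 = 1,213 (≤ 1,300).
The test is 'and': the rule requires both, and at least one is not exceeded.

No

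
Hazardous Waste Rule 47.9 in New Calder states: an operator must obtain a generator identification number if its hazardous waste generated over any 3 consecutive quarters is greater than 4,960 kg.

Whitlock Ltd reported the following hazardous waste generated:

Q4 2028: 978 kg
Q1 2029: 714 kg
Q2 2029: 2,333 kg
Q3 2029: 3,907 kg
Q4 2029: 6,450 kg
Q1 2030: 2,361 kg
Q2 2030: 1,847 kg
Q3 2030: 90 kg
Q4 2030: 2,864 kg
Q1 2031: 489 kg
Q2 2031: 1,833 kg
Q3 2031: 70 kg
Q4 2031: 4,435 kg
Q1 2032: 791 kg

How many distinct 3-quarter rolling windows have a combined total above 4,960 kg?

Q4 2028–Q2 2029: 978 kg + 714 kg + 2,333 kg = 4,025 kg (under)
Q1 2029–Q3 2029: 714 kg + 2,333 kg + 3,907 kg = 6,954 kg (over)
Q2 2029–Q4 2029: 2,333 kg + 3,907 kg + 6,450 kg = 12,690 kg (over)
Q3 2029–Q1 2030: 3,907 kg + 6,450 kg + 2,361 kg = 12,718 kg (over)
Q4 2029–Q2 2030: 6,450 kg + 2,361 kg + 1,847 kg = 10,658 kg (over)
Q1 2030–Q3 2030: 2,361 kg + 1,847 kg + 90 kg = 4,298 kg (under)
Q2 2030–Q4 2030: 1,847 kg + 90 kg + 2,864 kg = 4,801 kg (under)
Q3 2030–Q1 2031: 90 kg + 2,864 kg + 489 kg = 3,443 kg (under)
Q4 2030–Q2 2031: 2,864 kg + 489 kg + 1,833 kg = 5,186 kg (over)
Q1 2031–Q3 2031: 489 kg + 1,833 kg + 70 kg = 2,392 kg (under)
Q2 2031–Q4 2031: 1,833 kg + 70 kg + 4,435 kg = 6,338 kg (over)
Q3 2031–Q1 2032: 70 kg + 4,435 kg + 791 kg = 5,296 kg (over)
7 windows exceed the threshold.

7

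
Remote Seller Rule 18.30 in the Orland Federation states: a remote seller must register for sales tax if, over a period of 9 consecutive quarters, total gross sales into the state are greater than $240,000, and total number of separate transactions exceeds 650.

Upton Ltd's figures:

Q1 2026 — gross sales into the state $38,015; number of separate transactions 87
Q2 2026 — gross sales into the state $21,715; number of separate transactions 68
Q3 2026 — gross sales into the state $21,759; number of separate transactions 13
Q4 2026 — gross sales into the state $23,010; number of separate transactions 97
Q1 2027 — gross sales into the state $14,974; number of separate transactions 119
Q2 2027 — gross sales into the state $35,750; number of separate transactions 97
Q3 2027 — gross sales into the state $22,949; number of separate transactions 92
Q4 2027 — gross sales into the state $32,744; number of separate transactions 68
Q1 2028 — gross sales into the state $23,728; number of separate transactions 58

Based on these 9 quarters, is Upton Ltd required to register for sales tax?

Total gross sales into the state: $38,015 + $21,715 + $21,759 + $23,010 + $14,974 + $35,750 + $22,949 + $32,744 + $23,728 = $234,644 (≤ $240,000).
Total number of separate transactions: 87 + 68 + 13 + 97 + 119 + 97 + 92 + 68 + 58 = 699 (> 650).
The test is 'and': the rule requires both, and at least one is not exceeded.

No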